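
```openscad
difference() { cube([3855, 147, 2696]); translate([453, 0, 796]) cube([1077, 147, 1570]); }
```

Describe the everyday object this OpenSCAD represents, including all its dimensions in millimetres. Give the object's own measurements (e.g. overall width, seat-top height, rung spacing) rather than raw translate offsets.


A wall 3855 mm long (x), 147 mm thick (y), 2696 mm tall, with a rectangular window opening cut through it. The opening is 1077 mm wide and 1570 mm tall; its sill is at z = 796 mm and its near (−x) edge is 453 mm from the wall's −x end. The opening passes through the full wall thickness.


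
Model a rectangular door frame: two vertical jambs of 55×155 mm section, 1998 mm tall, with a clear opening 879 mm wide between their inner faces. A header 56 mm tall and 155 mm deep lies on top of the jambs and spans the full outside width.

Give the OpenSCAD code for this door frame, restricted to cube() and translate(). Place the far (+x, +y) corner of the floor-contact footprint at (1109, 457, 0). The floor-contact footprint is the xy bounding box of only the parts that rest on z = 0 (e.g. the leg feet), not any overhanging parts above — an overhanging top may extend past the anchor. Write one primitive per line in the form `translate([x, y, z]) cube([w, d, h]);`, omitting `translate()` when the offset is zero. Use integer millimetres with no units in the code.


translate([120, 302, 0]) cube([55, 155, 1998]);
translate([1054, 302, 0]) cube([55, 155, 1998]);
translate([120, 302, 1998]) cube([989, 155, 56]);


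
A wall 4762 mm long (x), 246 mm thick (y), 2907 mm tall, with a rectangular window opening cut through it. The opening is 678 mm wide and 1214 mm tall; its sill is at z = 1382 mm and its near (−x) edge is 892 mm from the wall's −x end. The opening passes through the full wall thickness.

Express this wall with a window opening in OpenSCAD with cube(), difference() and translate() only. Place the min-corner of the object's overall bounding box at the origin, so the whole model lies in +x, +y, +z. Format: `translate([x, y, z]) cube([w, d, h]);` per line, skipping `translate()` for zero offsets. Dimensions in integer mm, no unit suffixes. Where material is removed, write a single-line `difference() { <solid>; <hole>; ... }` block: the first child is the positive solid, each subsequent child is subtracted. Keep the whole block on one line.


difference() { cube([4762, 246, 2907]); translate([892, 0, 1382]) cube([678, 246, 1214]); }


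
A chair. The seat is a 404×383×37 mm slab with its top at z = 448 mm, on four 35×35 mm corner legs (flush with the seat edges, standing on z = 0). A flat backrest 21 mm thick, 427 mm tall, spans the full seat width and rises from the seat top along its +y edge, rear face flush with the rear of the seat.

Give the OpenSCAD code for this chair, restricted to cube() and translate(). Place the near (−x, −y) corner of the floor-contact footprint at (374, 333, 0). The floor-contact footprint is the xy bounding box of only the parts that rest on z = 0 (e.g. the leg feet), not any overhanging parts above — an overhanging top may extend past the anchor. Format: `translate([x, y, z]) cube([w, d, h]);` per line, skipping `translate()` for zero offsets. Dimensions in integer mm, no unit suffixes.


// leg_h = 448 - 37 = 411
translate([374, 333, 411]) cube([404, 383, 37]);
translate([374, 333, 0]) cube([35, 35, 411]);
translate([743, 333, 0]) cube([35, 35, 411]);
translate([374, 681, 0]) cube([35, 35, 411]);
translate([743, 681, 0]) cube([35, 35, 411]);
translate([374, 695, 448]) cube([404, 21, 427]);


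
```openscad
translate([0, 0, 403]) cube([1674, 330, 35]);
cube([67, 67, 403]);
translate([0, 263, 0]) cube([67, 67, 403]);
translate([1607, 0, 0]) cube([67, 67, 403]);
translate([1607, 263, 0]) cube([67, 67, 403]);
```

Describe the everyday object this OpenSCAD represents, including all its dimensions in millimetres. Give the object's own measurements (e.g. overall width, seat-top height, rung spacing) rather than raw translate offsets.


A long wooden bench with a 1674 mm (x) × 330 mm (y) seat, 35 mm thick, its top surface 438 mm above the floor. Four 67 mm square legs at the seat corners, flush with the edges, run from z = 0 to the seat underside.


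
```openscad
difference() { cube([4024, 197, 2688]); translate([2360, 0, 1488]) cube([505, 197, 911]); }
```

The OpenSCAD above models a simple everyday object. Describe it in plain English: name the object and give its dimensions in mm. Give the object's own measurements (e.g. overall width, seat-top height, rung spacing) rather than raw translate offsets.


A wall 4024 mm long (x), 197 mm thick (y), 2688 mm tall, with a rectangular window opening cut through it. The opening is 505 mm wide and 911 mm tall; its sill is at z = 1488 mm and its near (−x) edge is 2360 mm from the wall's −x end. The opening passes through the full wall thickness.


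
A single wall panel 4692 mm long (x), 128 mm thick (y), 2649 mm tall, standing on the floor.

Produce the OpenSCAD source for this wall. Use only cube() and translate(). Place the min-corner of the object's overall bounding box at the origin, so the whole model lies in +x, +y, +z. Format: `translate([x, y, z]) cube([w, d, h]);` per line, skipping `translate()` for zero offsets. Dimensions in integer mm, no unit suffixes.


cube([4692, 128, 2649]);


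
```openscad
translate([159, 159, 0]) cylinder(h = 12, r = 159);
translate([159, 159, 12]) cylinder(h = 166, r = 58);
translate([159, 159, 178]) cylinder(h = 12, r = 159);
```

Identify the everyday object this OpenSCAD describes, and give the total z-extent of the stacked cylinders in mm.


A spool. The overall height is 190 mm.

Three coaxial cylinders, large–small–large — a spool. Two 12 mm flanges and a 166 mm core give 12 + 166 + 12 = 190 mm.


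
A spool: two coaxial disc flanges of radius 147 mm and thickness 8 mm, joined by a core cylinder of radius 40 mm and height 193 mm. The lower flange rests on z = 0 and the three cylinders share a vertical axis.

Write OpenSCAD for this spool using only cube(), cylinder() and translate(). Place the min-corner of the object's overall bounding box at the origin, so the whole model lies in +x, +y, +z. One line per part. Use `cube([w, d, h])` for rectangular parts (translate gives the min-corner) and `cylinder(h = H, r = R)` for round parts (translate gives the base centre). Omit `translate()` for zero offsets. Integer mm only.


translate([147, 147, 0]) cylinder(h = 8, r = 147);
translate([147, 147, 8]) cylinder(h = 193, r = 40);
translate([147, 147, 201]) cylinder(h = 8, r = 147);


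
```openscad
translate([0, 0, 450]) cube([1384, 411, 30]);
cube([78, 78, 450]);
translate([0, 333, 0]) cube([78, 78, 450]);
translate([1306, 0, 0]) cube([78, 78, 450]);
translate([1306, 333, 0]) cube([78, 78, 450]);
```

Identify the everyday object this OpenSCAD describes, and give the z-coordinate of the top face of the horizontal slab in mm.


A bench. The seat-top height is 480 mm.

A long slab on four corner posts — a bench. The slab sits at z = 450 with thickness 30, so the top is 450 + 30 = 480 mm.


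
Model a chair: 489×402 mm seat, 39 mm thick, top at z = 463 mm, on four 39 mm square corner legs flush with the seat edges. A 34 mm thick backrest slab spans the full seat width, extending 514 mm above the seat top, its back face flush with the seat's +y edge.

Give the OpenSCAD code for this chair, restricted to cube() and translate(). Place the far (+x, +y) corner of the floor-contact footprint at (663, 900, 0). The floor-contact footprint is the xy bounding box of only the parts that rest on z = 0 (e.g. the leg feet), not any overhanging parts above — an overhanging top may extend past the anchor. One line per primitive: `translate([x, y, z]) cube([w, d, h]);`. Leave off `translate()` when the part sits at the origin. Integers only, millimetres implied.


translate([174, 498, 424]) cube([489, 402, 39]);
translate([174, 498, 0]) cube([39, 39, 424]);
translate([624, 498, 0]) cube([39, 39, 424]);
translate([174, 861, 0]) cube([39, 39, 424]);
translate([624, 861, 0]) cube([39, 39, 424]);
translate([174, 866, 463]) cube([489, 34, 514]);


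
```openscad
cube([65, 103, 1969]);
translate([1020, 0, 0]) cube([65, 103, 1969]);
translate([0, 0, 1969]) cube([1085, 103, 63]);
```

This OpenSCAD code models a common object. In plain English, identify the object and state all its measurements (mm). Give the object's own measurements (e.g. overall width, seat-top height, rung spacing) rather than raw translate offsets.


A door frame. The clear opening is 955 mm wide and 1969 mm high. Two 65 mm wide jambs, 103 mm deep, stand either side of the opening from the floor to the top of the opening. A 63 mm thick head sits across the top of both jambs, spanning the full outside width of the frame.


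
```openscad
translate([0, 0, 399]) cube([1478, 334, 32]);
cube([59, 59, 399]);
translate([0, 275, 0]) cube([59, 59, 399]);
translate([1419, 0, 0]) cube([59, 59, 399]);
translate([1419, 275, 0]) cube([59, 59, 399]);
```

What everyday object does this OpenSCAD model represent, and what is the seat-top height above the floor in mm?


A bench. The seat-top height is 431 mm.

A long slab on four corner posts — a bench. The slab sits at z = 399 with thickness 32, so the top is 399 + 32 = 431 mm.


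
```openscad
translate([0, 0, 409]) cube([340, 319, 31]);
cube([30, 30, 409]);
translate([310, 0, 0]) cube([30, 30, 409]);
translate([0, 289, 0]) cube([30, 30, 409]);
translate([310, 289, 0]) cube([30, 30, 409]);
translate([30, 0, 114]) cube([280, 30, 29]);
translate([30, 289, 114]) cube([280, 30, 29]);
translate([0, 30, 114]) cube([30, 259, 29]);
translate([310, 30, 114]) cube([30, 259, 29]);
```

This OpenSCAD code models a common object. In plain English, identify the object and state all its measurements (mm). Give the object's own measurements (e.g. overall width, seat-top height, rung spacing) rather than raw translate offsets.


A four-legged stool. The seat is a 340×319×31 mm slab whose top surface is at z = 440 mm; four square legs, each 30×30 mm in cross-section, run from the floor (z = 0) to the underside of the seat, each flush with a corner of the seat. Four stretchers, 30 mm wide and 29 mm tall, connect adjacent legs with their undersides at z = 114 mm, each running between the inner faces of the legs it joins and aligned with the legs' outer faces on the other axis.


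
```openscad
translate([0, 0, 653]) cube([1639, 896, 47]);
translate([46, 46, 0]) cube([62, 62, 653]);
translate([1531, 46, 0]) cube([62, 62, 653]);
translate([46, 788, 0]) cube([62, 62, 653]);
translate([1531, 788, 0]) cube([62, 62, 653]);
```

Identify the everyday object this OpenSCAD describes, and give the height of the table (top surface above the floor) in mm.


A table. The table height is 700 mm.

A 1639×896×47 slab sits at z = 653 on four 62 mm square posts — a table. The top surface is at 653 + 47 = 700 mm.


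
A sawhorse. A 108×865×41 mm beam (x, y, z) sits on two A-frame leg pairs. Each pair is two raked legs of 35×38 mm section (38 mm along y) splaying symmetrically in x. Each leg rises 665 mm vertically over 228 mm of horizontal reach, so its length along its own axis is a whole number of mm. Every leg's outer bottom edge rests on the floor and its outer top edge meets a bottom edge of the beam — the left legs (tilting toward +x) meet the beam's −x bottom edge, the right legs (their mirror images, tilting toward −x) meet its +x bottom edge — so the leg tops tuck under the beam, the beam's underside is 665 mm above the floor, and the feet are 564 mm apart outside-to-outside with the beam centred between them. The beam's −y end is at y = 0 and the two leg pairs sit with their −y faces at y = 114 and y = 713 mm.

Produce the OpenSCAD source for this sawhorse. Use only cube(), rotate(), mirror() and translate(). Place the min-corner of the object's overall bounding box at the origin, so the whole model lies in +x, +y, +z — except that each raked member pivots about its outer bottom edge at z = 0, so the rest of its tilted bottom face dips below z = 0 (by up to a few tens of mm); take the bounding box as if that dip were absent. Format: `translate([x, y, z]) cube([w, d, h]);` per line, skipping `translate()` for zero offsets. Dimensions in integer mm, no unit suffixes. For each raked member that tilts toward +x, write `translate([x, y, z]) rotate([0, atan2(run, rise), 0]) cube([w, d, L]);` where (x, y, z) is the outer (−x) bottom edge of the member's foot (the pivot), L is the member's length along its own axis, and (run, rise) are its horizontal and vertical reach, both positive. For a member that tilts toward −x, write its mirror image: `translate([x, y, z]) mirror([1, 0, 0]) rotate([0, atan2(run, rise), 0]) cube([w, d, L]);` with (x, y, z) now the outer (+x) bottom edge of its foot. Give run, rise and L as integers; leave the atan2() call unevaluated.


// leg length = √(228² + 665²) = 703
// right-leg outer foot x = 2·228 + 108 = 564
// beam min-corner = (228, 0, 665)
translate([228, 0, 665]) cube([108, 865, 41]);
translate([0, 114, 0]) rotate([0, atan2(228, 665), 0]) cube([35, 38, 703]);
translate([564, 114, 0]) mirror([1, 0, 0]) rotate([0, atan2(228, 665), 0]) cube([35, 38, 703]);
translate([0, 713, 0]) rotate([0, atan2(228, 665), 0]) cube([35, 38, 703]);
translate([564, 713, 0]) mirror([1, 0, 0]) rotate([0, atan2(228, 665), 0]) cube([35, 38, 703]);


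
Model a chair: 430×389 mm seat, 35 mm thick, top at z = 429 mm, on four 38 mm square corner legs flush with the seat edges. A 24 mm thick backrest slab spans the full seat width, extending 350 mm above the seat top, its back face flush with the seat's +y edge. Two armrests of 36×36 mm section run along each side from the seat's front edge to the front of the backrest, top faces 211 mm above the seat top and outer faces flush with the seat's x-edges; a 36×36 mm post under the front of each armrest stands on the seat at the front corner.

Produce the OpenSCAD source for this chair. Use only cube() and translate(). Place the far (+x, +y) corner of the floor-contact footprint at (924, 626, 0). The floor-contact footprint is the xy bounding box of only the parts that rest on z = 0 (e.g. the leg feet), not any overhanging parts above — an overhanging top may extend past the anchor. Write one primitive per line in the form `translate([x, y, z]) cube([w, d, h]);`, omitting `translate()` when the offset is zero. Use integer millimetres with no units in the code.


translate([494, 237, 394]) cube([430, 389, 35]);
translate([494, 237, 0]) cube([38, 38, 394]);
translate([886, 237, 0]) cube([38, 38, 394]);
translate([494, 588, 0]) cube([38, 38, 394]);
translate([886, 588, 0]) cube([38, 38, 394]);
translate([494, 602, 429]) cube([430, 24, 350]);
translate([494, 237, 604]) cube([36, 365, 36]);
translate([888, 237, 604]) cube([36, 365, 36]);
translate([494, 237, 429]) cube([36, 36, 175]);
translate([888, 237, 429]) cube([36, 36, 175]);


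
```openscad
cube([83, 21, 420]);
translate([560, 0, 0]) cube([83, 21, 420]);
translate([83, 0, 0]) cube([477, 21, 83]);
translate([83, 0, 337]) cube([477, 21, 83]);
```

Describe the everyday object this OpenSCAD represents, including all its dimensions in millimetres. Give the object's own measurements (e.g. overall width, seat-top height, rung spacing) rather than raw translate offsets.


A rectangular picture frame lying in the x–z plane (depth along y). The opening is 477 mm wide (x) by 254 mm tall (z), surrounded by a border 83 mm wide on all four sides. The frame is 21 mm deep and is made of two full-height vertical stiles with two horizontal rails fitted between them.


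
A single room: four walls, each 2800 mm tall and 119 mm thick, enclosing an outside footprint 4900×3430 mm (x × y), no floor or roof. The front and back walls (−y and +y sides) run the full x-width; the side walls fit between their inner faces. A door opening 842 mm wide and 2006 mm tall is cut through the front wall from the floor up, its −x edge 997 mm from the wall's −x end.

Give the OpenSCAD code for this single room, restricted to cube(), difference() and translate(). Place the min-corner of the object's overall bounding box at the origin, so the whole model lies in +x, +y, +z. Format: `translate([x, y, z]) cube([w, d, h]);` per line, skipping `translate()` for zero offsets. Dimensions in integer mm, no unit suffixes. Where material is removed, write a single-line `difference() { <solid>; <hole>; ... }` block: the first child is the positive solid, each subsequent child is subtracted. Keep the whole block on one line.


difference() { cube([4900, 119, 2800]); translate([997, 0, 0]) cube([842, 119, 2006]); }
translate([0, 3311, 0]) cube([4900, 119, 2800]);
translate([0, 119, 0]) cube([119, 3192, 2800]);
translate([4781, 119, 0]) cube([119, 3192, 2800]);


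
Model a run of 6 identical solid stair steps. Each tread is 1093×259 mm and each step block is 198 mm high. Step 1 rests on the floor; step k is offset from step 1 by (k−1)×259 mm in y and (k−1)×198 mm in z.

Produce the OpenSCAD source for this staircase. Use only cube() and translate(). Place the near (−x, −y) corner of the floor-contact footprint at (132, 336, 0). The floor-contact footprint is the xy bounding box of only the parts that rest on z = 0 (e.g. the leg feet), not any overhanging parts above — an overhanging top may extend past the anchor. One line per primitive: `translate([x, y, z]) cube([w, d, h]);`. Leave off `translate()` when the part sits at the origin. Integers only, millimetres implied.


translate([132, 336, 0]) cube([1093, 259, 198]);
translate([132, 595, 198]) cube([1093, 259, 198]);
translate([132, 854, 396]) cube([1093, 259, 198]);
translate([132, 1113, 594]) cube([1093, 259, 198]);
translate([132, 1372, 792]) cube([1093, 259, 198]);
translate([132, 1631, 990]) cube([1093, 259, 198]);


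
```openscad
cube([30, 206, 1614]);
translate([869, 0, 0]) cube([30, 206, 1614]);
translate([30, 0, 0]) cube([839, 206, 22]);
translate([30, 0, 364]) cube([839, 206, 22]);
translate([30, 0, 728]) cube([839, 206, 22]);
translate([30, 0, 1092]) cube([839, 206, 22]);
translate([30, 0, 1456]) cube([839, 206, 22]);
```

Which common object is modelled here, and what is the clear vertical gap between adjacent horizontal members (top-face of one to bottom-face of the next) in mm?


A bookshelf. The clear shelf gap is 342 mm.

Two tall side panels with 5 horizontal boards between them — a bookshelf. The first two shelf undersides are at z = 0 and z = 364; with shelf thickness 22, the clear gap is 364 − 0 − 22 = 342 mm.


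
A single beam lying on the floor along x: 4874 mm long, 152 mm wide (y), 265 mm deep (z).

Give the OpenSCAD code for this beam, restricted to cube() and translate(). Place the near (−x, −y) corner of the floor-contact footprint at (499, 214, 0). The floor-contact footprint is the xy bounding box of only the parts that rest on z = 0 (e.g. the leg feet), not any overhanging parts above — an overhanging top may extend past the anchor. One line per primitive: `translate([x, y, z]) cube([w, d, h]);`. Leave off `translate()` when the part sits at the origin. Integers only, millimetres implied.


translate([499, 214, 0]) cube([4874, 152, 265]);


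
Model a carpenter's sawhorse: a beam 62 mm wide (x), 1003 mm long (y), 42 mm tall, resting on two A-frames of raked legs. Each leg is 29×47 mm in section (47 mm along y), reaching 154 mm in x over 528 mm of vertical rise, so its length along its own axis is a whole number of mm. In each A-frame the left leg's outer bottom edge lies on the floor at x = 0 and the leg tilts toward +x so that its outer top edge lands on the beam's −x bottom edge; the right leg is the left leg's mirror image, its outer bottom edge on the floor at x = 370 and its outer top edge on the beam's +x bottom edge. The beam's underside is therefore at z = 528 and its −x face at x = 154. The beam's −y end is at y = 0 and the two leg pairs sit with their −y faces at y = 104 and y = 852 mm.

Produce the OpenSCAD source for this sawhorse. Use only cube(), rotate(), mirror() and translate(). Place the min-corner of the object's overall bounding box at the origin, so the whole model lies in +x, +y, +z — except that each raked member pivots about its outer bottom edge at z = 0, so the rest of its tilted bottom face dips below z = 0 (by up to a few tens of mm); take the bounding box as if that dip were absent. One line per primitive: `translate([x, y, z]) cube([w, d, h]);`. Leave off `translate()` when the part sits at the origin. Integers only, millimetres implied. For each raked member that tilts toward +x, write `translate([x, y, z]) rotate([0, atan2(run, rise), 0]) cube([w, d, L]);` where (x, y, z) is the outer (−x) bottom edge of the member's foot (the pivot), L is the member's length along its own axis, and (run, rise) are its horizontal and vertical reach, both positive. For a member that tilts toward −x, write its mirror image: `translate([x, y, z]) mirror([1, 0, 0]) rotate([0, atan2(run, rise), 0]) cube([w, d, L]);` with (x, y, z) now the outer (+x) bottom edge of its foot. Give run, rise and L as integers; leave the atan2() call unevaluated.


translate([154, 0, 528]) cube([62, 1003, 42]);
translate([0, 104, 0]) rotate([0, atan2(154, 528), 0]) cube([29, 47, 550]);
translate([370, 104, 0]) mirror([1, 0, 0]) rotate([0, atan2(154, 528), 0]) cube([29, 47, 550]);
translate([0, 852, 0]) rotate([0, atan2(154, 528), 0]) cube([29, 47, 550]);
translate([370, 852, 0]) mirror([1, 0, 0]) rotate([0, atan2(154, 528), 0]) cube([29, 47, 550]);


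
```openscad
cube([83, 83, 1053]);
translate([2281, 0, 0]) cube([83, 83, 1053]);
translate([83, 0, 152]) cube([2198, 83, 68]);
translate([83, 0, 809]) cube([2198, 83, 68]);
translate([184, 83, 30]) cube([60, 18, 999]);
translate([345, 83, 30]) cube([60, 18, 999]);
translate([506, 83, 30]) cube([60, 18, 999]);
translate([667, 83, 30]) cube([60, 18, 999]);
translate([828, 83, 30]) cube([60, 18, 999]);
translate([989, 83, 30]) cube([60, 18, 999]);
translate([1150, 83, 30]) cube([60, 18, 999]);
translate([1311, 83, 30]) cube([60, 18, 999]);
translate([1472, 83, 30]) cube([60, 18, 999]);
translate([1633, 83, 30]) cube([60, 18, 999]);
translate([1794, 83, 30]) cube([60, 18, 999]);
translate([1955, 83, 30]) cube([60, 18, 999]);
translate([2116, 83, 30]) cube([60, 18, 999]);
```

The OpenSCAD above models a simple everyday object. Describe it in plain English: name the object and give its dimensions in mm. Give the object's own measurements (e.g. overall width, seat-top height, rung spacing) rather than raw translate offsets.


A fence section. Two 83×83 mm posts, 1053 mm tall, stand on the floor with a clear span of 2198 mm between their inner faces. Two horizontal rails of 83×68 mm section span the gap between the posts with their undersides at z = 152 mm and z = 809 mm, flush with the posts' −y face. 13 pickets, each 60 mm wide, 18 mm thick and 999 mm tall, are fixed to the +y face of the rails with their bottoms at z = 30 mm, spaced across the span with a 101 mm gap after the −x post and between neighbouring pickets, with 105 mm left before the +x post.


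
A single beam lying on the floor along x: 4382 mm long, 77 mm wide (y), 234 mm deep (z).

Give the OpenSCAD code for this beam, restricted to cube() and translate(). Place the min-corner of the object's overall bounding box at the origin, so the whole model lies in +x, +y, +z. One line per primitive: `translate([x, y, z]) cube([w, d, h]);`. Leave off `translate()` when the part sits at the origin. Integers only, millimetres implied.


cube([4382, 77, 234]);


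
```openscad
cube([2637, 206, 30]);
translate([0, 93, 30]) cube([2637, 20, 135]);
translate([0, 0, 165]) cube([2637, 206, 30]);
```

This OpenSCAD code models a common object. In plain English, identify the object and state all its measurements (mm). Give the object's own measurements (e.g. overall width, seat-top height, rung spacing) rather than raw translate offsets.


An I-beam lying along x, 2637 mm long. Overall section height 195 mm. Two flanges 206 mm wide (y) and 30 mm thick, one on the floor and one at the top; a web 20 mm thick runs between them, centred on the flange width.


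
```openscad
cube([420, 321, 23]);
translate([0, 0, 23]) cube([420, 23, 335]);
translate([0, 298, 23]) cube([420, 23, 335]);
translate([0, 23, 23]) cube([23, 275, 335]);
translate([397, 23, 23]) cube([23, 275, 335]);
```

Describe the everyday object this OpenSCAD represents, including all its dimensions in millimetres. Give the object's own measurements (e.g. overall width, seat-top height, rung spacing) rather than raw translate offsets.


An open-topped rectangular box: outside dimensions 420×321×358 mm, with a uniform wall and base thickness of 23 mm. The base is a full 420×321 slab on the floor; four walls sit on top of the base. The front and back walls (the −y and +y sides) span the full width; the two side walls fit between them.


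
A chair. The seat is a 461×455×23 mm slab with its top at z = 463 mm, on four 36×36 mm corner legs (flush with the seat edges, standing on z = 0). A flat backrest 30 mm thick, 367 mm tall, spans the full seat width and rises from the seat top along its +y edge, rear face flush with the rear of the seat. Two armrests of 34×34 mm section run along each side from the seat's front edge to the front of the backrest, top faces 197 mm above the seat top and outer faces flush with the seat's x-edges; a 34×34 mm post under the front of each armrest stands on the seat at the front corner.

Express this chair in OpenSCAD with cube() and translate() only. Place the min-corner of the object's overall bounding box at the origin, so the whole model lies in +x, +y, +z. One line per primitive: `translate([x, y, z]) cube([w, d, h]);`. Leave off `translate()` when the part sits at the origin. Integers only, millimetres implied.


translate([0, 0, 440]) cube([461, 455, 23]);
cube([36, 36, 440]);
translate([425, 0, 0]) cube([36, 36, 440]);
translate([0, 419, 0]) cube([36, 36, 440]);
translate([425, 419, 0]) cube([36, 36, 440]);
translate([0, 425, 463]) cube([461, 30, 367]);
translate([0, 0, 626]) cube([34, 425, 34]);
translate([427, 0, 626]) cube([34, 425, 34]);
translate([0, 0, 463]) cube([34, 34, 163]);
translate([427, 0, 463]) cube([34, 34, 163]);


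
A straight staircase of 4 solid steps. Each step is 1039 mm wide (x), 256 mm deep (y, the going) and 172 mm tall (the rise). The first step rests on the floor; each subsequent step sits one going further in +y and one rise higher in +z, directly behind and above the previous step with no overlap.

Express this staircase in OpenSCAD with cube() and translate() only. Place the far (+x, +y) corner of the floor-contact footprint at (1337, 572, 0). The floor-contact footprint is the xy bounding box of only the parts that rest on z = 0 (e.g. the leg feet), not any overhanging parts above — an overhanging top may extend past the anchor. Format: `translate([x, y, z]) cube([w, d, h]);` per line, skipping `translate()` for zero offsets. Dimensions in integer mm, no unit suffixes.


translate([298, 316, 0]) cube([1039, 256, 172]);
translate([298, 572, 172]) cube([1039, 256, 172]);
translate([298, 828, 344]) cube([1039, 256, 172]);
translate([298, 1084, 516]) cube([1039, 256, 172]);


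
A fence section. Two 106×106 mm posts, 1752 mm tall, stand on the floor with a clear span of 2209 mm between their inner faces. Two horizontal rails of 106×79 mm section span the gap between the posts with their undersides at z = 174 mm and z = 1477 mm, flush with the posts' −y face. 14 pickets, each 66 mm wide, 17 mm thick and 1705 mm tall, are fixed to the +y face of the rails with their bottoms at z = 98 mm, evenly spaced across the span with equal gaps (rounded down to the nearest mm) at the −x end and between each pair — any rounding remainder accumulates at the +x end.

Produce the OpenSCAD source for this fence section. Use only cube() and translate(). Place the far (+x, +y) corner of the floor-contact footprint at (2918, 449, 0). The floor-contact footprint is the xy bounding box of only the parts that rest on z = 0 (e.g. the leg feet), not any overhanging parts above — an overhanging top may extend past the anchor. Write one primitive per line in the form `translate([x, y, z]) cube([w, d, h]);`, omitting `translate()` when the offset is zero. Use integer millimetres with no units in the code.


translate([497, 343, 0]) cube([106, 106, 1752]);
translate([2812, 343, 0]) cube([106, 106, 1752]);
translate([603, 343, 174]) cube([2209, 106, 79]);
translate([603, 343, 1477]) cube([2209, 106, 79]);
translate([688, 449, 98]) cube([66, 17, 1705]);
translate([839, 449, 98]) cube([66, 17, 1705]);
translate([990, 449, 98]) cube([66, 17, 1705]);
translate([1141, 449, 98]) cube([66, 17, 1705]);
translate([1292, 449, 98]) cube([66, 17, 1705]);
translate([1443, 449, 98]) cube([66, 17, 1705]);
translate([1594, 449, 98]) cube([66, 17, 1705]);
translate([1745, 449, 98]) cube([66, 17, 1705]);
translate([1896, 449, 98]) cube([66, 17, 1705]);
translate([2047, 449, 98]) cube([66, 17, 1705]);
translate([2198, 449, 98]) cube([66, 17, 1705]);
translate([2349, 449, 98]) cube([66, 17, 1705]);
translate([2500, 449, 98]) cube([66, 17, 1705]);
translate([2651, 449, 98]) cube([66, 17, 1705]);


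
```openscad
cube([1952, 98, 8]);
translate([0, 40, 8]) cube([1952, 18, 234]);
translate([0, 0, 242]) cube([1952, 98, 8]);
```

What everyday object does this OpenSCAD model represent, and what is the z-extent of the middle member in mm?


An I-beam. The web height is 234 mm.

Two wide flanges with a thin centred web — an I-beam. Overall 250 mm minus two 8 mm flanges gives a web of 250 − 2·8 = 234 mm.


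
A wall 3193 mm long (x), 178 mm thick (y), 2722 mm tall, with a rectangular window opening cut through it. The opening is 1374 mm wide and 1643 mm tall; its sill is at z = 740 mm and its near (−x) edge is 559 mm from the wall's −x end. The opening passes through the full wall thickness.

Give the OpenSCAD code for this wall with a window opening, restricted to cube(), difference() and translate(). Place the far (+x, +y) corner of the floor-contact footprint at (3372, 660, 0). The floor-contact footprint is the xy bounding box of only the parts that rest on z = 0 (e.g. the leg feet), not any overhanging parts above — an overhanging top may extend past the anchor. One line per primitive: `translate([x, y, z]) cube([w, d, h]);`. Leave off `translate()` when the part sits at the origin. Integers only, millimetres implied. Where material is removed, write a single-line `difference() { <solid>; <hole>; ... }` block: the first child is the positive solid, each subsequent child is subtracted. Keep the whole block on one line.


difference() { translate([179, 482, 0]) cube([3193, 178, 2722]); translate([738, 482, 740]) cube([1374, 178, 1643]); }


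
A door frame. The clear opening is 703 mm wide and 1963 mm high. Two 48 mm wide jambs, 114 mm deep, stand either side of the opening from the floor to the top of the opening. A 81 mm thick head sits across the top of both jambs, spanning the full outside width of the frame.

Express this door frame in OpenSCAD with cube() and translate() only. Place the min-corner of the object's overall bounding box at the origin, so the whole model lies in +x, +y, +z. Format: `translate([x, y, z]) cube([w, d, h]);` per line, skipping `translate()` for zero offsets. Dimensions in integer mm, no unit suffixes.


cube([48, 114, 1963]);
translate([751, 0, 0]) cube([48, 114, 1963]);
translate([0, 0, 1963]) cube([799, 114, 81]);


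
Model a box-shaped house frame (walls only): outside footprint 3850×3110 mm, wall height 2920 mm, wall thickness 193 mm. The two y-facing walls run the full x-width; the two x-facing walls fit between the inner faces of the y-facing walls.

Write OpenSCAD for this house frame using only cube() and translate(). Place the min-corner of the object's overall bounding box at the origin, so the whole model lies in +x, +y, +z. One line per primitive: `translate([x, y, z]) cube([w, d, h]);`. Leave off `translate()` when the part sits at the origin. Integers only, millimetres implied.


cube([3850, 193, 2920]);
translate([0, 2917, 0]) cube([3850, 193, 2920]);
translate([0, 193, 0]) cube([193, 2724, 2920]);
translate([3657, 193, 0]) cube([193, 2724, 2920]);


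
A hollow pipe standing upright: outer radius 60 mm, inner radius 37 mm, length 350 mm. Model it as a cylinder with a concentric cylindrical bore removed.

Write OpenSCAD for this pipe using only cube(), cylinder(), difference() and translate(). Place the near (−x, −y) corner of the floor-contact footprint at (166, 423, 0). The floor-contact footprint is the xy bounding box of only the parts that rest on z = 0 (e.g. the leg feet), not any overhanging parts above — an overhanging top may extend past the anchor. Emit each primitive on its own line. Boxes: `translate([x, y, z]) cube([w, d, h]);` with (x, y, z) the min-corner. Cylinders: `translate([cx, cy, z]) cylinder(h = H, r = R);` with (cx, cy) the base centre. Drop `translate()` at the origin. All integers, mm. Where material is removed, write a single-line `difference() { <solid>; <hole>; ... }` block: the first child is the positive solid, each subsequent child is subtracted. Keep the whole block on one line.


difference() { translate([226, 483, 0]) cylinder(h = 350, r = 60); translate([226, 483, 0]) cylinder(h = 350, r = 37); }


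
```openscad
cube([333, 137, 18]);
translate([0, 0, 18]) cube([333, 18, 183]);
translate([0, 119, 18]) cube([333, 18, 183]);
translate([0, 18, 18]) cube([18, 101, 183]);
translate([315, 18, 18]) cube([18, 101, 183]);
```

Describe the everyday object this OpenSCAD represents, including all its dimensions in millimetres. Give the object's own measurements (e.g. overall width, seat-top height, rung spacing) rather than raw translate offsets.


An open-topped rectangular box: outside dimensions 333×137×201 mm, with a uniform wall and base thickness of 18 mm. The base is a full 333×137 slab on the floor; four walls sit on top of the base. The front and back walls (the −y and +y sides) span the full width; the two side walls fit between them.


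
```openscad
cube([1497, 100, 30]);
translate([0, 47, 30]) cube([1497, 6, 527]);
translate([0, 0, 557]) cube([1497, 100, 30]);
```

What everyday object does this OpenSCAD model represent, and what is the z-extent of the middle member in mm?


An I-beam. The web height is 527 mm.

Two wide flanges with a thin centred web — an I-beam. Overall 587 mm minus two 30 mm flanges gives a web of 587 − 2·30 = 527 mm.


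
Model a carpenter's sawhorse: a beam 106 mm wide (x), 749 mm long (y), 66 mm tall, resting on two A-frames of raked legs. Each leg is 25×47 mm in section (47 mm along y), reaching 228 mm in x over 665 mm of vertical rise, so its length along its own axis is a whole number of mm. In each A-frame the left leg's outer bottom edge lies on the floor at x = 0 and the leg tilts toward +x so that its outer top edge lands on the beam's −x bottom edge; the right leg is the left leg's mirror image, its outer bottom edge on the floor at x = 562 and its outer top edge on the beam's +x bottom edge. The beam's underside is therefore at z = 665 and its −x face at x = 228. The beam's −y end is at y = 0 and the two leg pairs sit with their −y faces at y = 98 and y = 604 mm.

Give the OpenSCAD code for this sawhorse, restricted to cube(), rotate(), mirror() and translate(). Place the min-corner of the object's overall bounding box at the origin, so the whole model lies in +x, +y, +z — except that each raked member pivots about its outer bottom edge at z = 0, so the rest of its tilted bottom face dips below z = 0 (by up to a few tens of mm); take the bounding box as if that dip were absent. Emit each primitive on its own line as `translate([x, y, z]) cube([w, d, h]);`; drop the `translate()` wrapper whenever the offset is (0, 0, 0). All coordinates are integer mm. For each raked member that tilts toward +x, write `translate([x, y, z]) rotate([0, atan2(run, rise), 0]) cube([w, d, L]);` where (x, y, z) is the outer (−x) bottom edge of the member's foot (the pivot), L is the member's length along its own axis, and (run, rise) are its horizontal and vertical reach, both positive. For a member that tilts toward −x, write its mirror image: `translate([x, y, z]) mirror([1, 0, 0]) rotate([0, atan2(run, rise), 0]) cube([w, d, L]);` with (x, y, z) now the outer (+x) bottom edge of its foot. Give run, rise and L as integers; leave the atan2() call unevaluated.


translate([228, 0, 665]) cube([106, 749, 66]);
translate([0, 98, 0]) rotate([0, atan2(228, 665), 0]) cube([25, 47, 703]);
translate([562, 98, 0]) mirror([1, 0, 0]) rotate([0, atan2(228, 665), 0]) cube([25, 47, 703]);
translate([0, 604, 0]) rotate([0, atan2(228, 665), 0]) cube([25, 47, 703]);
translate([562, 604, 0]) mirror([1, 0, 0]) rotate([0, atan2(228, 665), 0]) cube([25, 47, 703]);


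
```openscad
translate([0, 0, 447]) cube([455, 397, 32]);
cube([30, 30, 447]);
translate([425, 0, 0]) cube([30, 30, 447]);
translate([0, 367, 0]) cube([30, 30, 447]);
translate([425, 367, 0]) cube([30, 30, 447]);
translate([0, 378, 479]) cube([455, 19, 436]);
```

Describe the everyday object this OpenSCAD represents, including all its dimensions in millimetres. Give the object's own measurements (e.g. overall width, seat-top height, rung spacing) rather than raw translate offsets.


A chair. The seat is a 455×397×32 mm slab with its top at z = 479 mm, on four 30×30 mm corner legs (flush with the seat edges, standing on z = 0). A flat backrest 19 mm thick, 436 mm tall, spans the full seat width and rises from the seat top along its +y edge, rear face flush with the rear of the seat.


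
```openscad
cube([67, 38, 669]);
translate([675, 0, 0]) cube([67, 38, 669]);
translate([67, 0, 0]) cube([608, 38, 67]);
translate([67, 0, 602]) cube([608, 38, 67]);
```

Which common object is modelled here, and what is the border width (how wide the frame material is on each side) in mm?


A picture frame. The border width is 67 mm.

Four thin pieces enclosing a rectangular opening — a picture frame. The two full-height stiles are 669 mm tall; the top rail sits at z = 602 and is 67 mm tall, so the border above the opening is 669 − 602 = 67 mm, matching the stile x-width.


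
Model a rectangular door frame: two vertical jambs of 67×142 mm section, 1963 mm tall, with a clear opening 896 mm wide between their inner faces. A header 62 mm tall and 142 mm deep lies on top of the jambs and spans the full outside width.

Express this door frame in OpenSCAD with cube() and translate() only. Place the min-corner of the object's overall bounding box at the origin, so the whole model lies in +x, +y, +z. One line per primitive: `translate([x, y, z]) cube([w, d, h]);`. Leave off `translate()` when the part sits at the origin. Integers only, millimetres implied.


cube([67, 142, 1963]);
translate([963, 0, 0]) cube([67, 142, 1963]);
translate([0, 0, 1963]) cube([1030, 142, 62]);


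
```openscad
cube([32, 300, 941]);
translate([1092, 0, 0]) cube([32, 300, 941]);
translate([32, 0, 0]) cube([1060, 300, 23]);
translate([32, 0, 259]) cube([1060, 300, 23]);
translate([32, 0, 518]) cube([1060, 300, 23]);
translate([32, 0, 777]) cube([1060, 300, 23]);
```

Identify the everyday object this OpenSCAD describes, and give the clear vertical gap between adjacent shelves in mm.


A bookshelf. The clear shelf gap is 236 mm.

Two tall side panels with 4 horizontal boards between them — a bookshelf. The first two shelf undersides are at z = 0 and z = 259; with shelf thickness 23, the clear gap is 259 − 0 − 23 = 236 mm.


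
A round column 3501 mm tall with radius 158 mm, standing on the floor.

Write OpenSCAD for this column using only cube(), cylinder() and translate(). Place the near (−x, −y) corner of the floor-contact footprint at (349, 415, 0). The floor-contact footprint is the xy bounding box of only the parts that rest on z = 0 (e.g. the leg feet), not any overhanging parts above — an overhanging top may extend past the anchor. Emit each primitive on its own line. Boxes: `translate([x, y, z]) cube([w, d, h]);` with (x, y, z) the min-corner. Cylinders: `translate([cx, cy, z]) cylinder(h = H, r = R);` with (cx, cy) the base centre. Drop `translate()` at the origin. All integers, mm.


translate([507, 573, 0]) cylinder(h = 3501, r = 158);
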